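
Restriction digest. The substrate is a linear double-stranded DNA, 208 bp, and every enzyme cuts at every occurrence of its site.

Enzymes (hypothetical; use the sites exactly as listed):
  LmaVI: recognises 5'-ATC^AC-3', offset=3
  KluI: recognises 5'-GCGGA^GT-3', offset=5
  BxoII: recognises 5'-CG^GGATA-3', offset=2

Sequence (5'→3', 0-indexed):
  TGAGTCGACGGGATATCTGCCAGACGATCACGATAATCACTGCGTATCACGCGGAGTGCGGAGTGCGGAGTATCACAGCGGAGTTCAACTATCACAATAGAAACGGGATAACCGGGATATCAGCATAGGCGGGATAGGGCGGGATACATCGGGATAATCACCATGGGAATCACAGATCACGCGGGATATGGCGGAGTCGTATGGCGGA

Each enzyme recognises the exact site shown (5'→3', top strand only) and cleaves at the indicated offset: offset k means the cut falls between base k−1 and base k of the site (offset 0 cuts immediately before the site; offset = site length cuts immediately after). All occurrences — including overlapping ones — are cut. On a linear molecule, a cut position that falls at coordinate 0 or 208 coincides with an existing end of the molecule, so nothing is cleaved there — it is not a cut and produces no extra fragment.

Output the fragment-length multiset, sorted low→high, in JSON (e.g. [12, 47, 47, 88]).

[5,5,7,7,7,7,8,8,9,9,10,10,10,10,11,12,12,12,13,17,19]

Scan for sites:
  LmaVI ATCAC/3: at [26, 35, 45, 71, 90, 156, 168, 175] ⇒ [29, 38, 48, 74, 93, 159, 171, 178]
  KluI GCGGAGT/5: at [50, 57, 64, 77, 190] ⇒ [55, 62, 69, 82, 195]
  BxoII CGGGATA/2: at [8, 103, 112, 129, 139, 149, 181] ⇒ [10, 105, 114, 131, 141, 151, 183]

All cut coordinates (distinct, sorted): [10, 29, 38, 48, 55, 62, 69, 74, 82, 93, 105, 114, 131, 141, 151, 159, 171, 178, 183, 195]

Fragments:
  [0,10): 10 bp
  [10,29): 19 bp
  [29,38): 9 bp
  [38,48): 10 bp
  [48,55): 7 bp
  [55,62): 7 bp
  [62,69): 7 bp
  [69,74): 5 bp
  [74,82): 8 bp
  [82,93): 11 bp
  [93,105): 12 bp
  [105,114): 9 bp
  [114,131): 17 bp
  [131,141): 10 bp
  [141,151): 10 bp
  [151,159): 8 bp
  [159,171): 12 bp
  [171,178): 7 bp
  [178,183): 5 bp
  [183,195): 12 bp
  [195,208): 13 bp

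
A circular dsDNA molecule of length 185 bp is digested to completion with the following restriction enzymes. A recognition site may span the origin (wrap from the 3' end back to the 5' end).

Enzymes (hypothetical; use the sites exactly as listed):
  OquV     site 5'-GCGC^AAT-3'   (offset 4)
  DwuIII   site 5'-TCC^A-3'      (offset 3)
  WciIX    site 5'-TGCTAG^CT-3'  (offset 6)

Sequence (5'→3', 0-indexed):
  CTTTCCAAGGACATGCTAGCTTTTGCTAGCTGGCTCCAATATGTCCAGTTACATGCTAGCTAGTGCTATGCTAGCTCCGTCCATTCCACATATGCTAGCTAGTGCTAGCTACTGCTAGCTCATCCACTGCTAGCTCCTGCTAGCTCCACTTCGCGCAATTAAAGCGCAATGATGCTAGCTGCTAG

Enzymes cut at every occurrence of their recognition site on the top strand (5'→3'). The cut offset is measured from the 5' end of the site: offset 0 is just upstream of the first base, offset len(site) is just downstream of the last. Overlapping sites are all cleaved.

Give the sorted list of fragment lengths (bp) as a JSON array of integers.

Per-enzyme occurrences:
  OquV (GCGCAAT, off=4): starts [152, 163] → cuts [156, 167]
  DwuIII (TCCA, off=3): starts [3, 34, 43, 79, 84, 122, 144] → cuts [6, 37, 46, 82, 87, 125, 147]
  WciIX (TGCTAGCT, off=6): starts [13, 23, 53, 68, 92, 102, 112, 127, 137, 172, 179] → cuts [0, 19, 29, 59, 74, 98, 108, 118, 133, 143, 178]

All cut coordinates (distinct, sorted): [0, 6, 19, 29, 37, 46, 59, 74, 82, 87, 98, 108, 118, 125, 133, 143, 147, 156, 167, 178]

Fragment lengths:
  0→6: 6 bp
  6→19: 13 bp
  19→29: 10 bp
  29→37: 8 bp
  37→46: 9 bp
  46→59: 13 bp
  59→74: 15 bp
  74→82: 8 bp
  82→87: 5 bp
  87→98: 11 bp
  98→108: 10 bp
  108→118: 10 bp
  118→125: 7 bp
  125→133: 8 bp
  133→143: 10 bp
  143→147: 4 bp
  147→156: 9 bp
  156→167: 11 bp
  167→178: 11 bp
  178→0 (wrap): 185-178+0 = 7 bp

[4,5,6,7,7,8,8,8,9,9,10,10,10,10,11,11,11,13,13,15]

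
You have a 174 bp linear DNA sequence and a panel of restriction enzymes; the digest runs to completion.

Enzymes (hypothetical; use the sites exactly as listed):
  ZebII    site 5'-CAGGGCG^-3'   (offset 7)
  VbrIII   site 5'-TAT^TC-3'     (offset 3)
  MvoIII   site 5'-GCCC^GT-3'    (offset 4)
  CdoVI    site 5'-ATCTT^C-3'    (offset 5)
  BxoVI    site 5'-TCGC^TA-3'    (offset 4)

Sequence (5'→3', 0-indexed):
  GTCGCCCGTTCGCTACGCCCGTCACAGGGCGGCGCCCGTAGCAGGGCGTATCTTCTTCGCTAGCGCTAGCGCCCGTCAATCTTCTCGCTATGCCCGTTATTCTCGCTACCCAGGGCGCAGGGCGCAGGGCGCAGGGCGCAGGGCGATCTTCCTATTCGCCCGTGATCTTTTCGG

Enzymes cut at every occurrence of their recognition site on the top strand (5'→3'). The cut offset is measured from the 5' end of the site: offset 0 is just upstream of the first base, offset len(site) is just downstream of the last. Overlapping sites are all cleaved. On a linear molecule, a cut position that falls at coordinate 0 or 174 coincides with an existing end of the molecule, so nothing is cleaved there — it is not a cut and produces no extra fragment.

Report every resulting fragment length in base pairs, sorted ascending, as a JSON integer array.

[5,5,5,5,6,6,6,6,6,6,7,7,7,7,7,7,7,9,11,11,11,13,14]

Scan for sites:
  ZebII CAGGGCG/7: at [24, 41, 110, 117, 124, 131, 138] ⇒ [31, 48, 117, 124, 131, 138, 145]
  VbrIII TATTC/3: at [97, 152] ⇒ [100, 155]
  MvoIII GCCCGT/4: at [3, 16, 33, 70, 91, 157] ⇒ [7, 20, 37, 74, 95, 161]
  CdoVI ATCTTC/5: at [49, 78, 145] ⇒ [54, 83, 150]
  BxoVI TCGCTA/4: at [9, 56, 84, 102] ⇒ [13, 60, 88, 106]

All cut coordinates (distinct, sorted): [7, 13, 20, 31, 37, 48, 54, 60, 74, 83, 88, 95, 100, 106, 117, 124, 131, 138, 145, 150, 155, 161]

Fragment lengths:
  [0,7): 7 bp
  [7,13): 6 bp
  [13,20): 7 bp
  [20,31): 11 bp
  [31,37): 6 bp
  [37,48): 11 bp
  [48,54): 6 bp
  [54,60): 6 bp
  [60,74): 14 bp
  [74,83): 9 bp
  [83,88): 5 bp
  [88,95): 7 bp
  [95,100): 5 bp
  [100,106): 6 bp
  [106,117): 11 bp
  [117,124): 7 bp
  [124,131): 7 bp
  [131,138): 7 bp
  [138,145): 7 bp
  [145,150): 5 bp
  [150,155): 5 bp
  [155,161): 6 bp
  [161,174): 13 bp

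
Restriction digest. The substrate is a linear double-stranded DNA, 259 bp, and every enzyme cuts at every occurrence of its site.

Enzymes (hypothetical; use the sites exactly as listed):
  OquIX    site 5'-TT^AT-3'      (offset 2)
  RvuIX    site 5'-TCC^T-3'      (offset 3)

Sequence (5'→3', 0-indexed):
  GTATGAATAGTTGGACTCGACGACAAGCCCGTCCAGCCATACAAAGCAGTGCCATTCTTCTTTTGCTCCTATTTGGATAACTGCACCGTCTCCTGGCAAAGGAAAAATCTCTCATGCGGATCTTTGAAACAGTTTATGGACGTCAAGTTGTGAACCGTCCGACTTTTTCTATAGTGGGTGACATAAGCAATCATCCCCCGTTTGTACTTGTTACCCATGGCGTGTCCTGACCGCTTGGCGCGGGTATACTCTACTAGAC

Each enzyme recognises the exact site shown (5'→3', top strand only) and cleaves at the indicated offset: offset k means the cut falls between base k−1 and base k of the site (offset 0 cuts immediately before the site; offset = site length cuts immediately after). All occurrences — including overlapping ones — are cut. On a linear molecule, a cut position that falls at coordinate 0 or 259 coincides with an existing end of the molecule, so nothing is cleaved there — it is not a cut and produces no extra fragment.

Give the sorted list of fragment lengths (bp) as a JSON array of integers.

[24,32,42,69,92]

Scan for sites:
  OquIX TTAT/2: at [133] ⇒ [135]
  RvuIX TCCT/3: at [66, 90, 224] ⇒ [69, 93, 227]

All cut coordinates (distinct, sorted): [69, 93, 135, 227]

Fragments:
  [0,69): 69 bp
  [69,93): 24 bp
  [93,135): 42 bp
  [135,227): 92 bp
  [227,259): 32 bp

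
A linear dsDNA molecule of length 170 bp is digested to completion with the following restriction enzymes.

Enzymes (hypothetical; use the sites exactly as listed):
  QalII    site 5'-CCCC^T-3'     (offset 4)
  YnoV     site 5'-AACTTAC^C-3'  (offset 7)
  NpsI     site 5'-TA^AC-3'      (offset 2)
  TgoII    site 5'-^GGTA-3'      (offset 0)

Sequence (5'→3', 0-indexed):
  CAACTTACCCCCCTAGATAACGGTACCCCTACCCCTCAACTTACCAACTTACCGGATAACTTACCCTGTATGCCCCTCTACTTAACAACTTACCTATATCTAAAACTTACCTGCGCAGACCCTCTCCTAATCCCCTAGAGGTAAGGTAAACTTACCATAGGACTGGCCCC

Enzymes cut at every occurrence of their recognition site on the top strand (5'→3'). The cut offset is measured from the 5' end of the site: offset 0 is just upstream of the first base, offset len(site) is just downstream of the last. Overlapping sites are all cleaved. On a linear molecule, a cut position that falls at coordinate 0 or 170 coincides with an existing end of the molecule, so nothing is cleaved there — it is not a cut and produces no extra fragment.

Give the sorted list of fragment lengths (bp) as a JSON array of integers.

Per-enzyme occurrences:
  QalII CCCCT/4: at [9, 25, 31, 72, 131] ⇒ [13, 29, 35, 76, 135]
  YnoV AACTTACC/7: at [1, 37, 45, 57, 86, 103, 148] ⇒ [8, 44, 52, 64, 93, 110, 155]
  NpsI TAAC/2: at [17, 56, 82] ⇒ [19, 58, 84]
  TgoII GGTA/0: at [21, 139, 144] ⇒ [21, 139, 144]

Pooled cuts: [8, 13, 19, 21, 29, 35, 44, 52, 58, 64, 76, 84, 93, 110, 135, 139, 144, 155]

Fragment lengths:
  [0,8): 8 bp
  [8,13): 5 bp
  [13,19): 6 bp
  [19,21): 2 bp
  [21,29): 8 bp
  [29,35): 6 bp
  [35,44): 9 bp
  [44,52): 8 bp
  [52,58): 6 bp
  [58,64): 6 bp
  [64,76): 12 bp
  [76,84): 8 bp
  [84,93): 9 bp
  [93,110): 17 bp
  [110,135): 25 bp
  [135,139): 4 bp
  [139,144): 5 bp
  [144,155): 11 bp
  [155,170): 15 bp

[2,4,5,5,6,6,6,6,8,8,8,8,9,9,11,12,15,17,25]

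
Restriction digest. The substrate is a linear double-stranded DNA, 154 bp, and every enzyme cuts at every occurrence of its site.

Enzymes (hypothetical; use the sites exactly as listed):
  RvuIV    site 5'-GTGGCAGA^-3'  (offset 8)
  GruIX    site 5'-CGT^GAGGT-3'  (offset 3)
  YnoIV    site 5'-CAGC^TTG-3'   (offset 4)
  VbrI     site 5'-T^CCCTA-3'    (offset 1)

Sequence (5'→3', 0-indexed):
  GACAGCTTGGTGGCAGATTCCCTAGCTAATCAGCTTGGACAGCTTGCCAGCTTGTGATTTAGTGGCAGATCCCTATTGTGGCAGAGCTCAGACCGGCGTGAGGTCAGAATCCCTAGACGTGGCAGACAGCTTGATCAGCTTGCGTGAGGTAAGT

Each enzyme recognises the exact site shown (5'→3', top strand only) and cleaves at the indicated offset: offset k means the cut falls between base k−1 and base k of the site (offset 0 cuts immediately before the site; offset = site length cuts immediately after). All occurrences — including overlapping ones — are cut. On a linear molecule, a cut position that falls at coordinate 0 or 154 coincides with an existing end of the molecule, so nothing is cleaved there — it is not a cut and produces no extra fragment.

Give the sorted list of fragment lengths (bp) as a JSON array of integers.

Scan for sites:
  RvuIV GTGGCAGA/8: at [9, 61, 77, 118] ⇒ [17, 69, 85, 126]
  GruIX CGTGAGGT/3: at [96, 142] ⇒ [99, 145]
  YnoIV CAGCTTG/4: at [2, 30, 39, 47, 126, 135] ⇒ [6, 34, 43, 51, 130, 139]
  VbrI TCCCTA/1: at [18, 69, 109] ⇒ [19, 70, 110]

All cut coordinates (distinct, sorted): [6, 17, 19, 34, 43, 51, 69, 70, 85, 99, 110, 126, 130, 139, 145]

Fragments:
  [0,6): 6 bp
  [6,17): 11 bp
  [17,19): 2 bp
  [19,34): 15 bp
  [34,43): 9 bp
  [43,51): 8 bp
  [51,69): 18 bp
  [69,70): 1 bp
  [70,85): 15 bp
  [85,99): 14 bp
  [99,110): 11 bp
  [110,126): 16 bp
  [126,130): 4 bp
  [130,139): 9 bp
  [139,145): 6 bp
  [145,154): 9 bp

[1,2,4,6,6,8,9,9,9,11,11,14,15,15,16,18]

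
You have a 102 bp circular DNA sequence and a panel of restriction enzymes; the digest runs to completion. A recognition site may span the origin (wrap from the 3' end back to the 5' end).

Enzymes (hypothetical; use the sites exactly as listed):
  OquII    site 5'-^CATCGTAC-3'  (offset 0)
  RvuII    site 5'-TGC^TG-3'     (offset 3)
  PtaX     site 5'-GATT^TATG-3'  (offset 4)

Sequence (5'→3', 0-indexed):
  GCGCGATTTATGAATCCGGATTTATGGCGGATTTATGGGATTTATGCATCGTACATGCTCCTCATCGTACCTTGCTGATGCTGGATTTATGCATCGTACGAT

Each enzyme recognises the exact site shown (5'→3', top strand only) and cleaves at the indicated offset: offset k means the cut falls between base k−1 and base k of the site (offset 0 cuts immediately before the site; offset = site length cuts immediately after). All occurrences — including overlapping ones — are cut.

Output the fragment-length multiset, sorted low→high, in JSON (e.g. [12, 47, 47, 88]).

Site scan:
  OquII CATCGTAC/0: at [46, 62, 91] ⇒ [46, 62, 91]
  RvuII TGCTG/3: at [72, 78] ⇒ [75, 81]
  PtaX GATTTATG/4: at [4, 18, 29, 38, 83] ⇒ [8, 22, 33, 42, 87]

All cut coordinates (distinct, sorted): [8, 22, 33, 42, 46, 62, 75, 81, 87, 91]

Fragment lengths:
  8→22: 14 bp
  22→33: 11 bp
  33→42: 9 bp
  42→46: 4 bp
  46→62: 16 bp
  62→75: 13 bp
  75→81: 6 bp
  81→87: 6 bp
  87→91: 4 bp
  91→8 (wrap): 102-91+8 = 19 bp

[4,4,6,6,9,11,13,14,16,19]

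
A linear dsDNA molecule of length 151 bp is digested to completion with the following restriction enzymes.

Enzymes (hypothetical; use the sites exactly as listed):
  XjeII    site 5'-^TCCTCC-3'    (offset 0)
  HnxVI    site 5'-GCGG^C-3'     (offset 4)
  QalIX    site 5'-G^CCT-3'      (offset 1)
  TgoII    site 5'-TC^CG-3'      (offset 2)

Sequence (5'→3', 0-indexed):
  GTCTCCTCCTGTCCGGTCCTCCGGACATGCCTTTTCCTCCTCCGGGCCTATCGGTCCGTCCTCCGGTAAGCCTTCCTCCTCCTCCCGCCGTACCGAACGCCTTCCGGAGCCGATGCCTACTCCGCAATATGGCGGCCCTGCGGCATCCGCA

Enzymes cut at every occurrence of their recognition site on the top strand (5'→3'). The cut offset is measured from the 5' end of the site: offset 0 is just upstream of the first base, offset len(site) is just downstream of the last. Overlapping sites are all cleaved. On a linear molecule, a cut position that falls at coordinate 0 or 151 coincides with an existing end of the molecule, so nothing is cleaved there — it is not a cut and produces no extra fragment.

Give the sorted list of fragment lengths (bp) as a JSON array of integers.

[2,3,3,3,3,3,3,4,4,4,5,5,5,5,5,7,7,8,8,10,10,11,13,20]

Per-enzyme occurrences:
  XjeII TCCTCC/0: at [3, 16, 34, 37, 58, 73, 76, 79] ⇒ [3, 16, 34, 37, 58, 73, 76, 79]
  HnxVI GCGGC/4: at [131, 139] ⇒ [135, 143]
  QalIX GCCT/1: at [28, 45, 69, 98, 114] ⇒ [29, 46, 70, 99, 115]
  TgoII TCCG/2: at [11, 19, 40, 54, 61, 102, 120, 145] ⇒ [13, 21, 42, 56, 63, 104, 122, 147]

All cut coordinates (distinct, sorted): [3, 13, 16, 21, 29, 34, 37, 42, 46, 56, 58, 63, 70, 73, 76, 79, 99, 104, 115, 122, 135, 143, 147]

Fragments:
  [0,3): 3 bp
  [3,13): 10 bp
  [13,16): 3 bp
  [16,21): 5 bp
  [21,29): 8 bp
  [29,34): 5 bp
  [34,37): 3 bp
  [37,42): 5 bp
  [42,46): 4 bp
  [46,56): 10 bp
  [56,58): 2 bp
  [58,63): 5 bp
  [63,70): 7 bp
  [70,73): 3 bp
  [73,76): 3 bp
  [76,79): 3 bp
  [79,99): 20 bp
  [99,104): 5 bp
  [104,115): 11 bp
  [115,122): 7 bp
  [122,135): 13 bp
  [135,143): 8 bp
  [143,147): 4 bp
  [147,151): 4 bp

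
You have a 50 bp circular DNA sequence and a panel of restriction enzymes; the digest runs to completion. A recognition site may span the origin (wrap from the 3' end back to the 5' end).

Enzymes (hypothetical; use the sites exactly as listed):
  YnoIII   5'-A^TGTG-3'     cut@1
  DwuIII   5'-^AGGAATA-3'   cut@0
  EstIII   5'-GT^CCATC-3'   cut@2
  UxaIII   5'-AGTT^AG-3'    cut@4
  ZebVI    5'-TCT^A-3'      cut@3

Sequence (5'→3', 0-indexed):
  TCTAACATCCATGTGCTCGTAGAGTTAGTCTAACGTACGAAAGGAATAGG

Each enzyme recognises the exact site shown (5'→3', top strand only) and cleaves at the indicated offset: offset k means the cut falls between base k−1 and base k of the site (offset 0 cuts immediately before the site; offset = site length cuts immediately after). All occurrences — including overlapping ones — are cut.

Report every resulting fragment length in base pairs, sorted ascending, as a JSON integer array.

[5,8,10,12,15]

Scan for sites:
  YnoIII ATGTG/1: at [10] ⇒ [11]
  DwuIII AGGAATA/0: at [41] ⇒ [41]
  EstIII (GTCCATC, off=2): no sites
  UxaIII AGTTAG/4: at [22] ⇒ [26]
  ZebVI TCTA/3: at [0, 28] ⇒ [3, 31]

Pooled cuts: [3, 11, 26, 31, 41]

Fragments:
  3→11: 8 bp
  11→26: 15 bp
  26→31: 5 bp
  31→41: 10 bp
  41→3 (wrap): 50-41+3 = 12 bp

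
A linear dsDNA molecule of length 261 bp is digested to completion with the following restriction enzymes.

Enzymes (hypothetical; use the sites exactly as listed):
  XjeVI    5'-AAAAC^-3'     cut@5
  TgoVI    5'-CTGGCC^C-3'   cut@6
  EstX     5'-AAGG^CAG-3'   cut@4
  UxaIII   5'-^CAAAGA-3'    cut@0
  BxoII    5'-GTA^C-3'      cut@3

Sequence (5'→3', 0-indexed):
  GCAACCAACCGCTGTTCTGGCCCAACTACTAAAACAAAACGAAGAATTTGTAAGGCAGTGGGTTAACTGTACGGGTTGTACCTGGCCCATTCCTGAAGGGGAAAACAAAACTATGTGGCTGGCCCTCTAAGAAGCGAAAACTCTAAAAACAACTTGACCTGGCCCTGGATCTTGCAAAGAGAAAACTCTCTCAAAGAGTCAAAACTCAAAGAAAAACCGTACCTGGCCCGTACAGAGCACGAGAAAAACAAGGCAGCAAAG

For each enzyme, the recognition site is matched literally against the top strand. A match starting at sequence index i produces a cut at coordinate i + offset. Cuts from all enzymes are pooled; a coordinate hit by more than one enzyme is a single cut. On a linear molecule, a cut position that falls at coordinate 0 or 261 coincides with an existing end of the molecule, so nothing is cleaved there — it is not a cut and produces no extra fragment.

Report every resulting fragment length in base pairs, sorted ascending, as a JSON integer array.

Scan for sites:
  XjeVI (AAAAC, off=5): starts [30, 35, 101, 106, 136, 145, 181, 200, 212, 244] → cuts [35, 40, 106, 111, 141, 150, 186, 205, 217, 249]
  TgoVI (CTGGCCC, off=6): starts [16, 81, 118, 158, 222] → cuts [22, 87, 124, 164, 228]
  EstX (AAGGCAG, off=4): starts [51, 249] → cuts [55, 253]
  UxaIII (CAAAGA, off=0): starts [174, 191, 206] → cuts [174, 191, 206]
  BxoII (GTAC, off=3): starts [68, 77, 218, 229] → cuts [71, 80, 221, 232]

Pooled cuts: [22, 35, 40, 55, 71, 80, 87, 106, 111, 124, 141, 150, 164, 174, 186, 191, 205, 206, 217, 221, 228, 232, 249, 253]

Fragments:
  [0,22): 22 bp
  [22,35): 13 bp
  [35,40): 5 bp
  [40,55): 15 bp
  [55,71): 16 bp
  [71,80): 9 bp
  [80,87): 7 bp
  [87,106): 19 bp
  [106,111): 5 bp
  [111,124): 13 bp
  [124,141): 17 bp
  [141,150): 9 bp
  [150,164): 14 bp
  [164,174): 10 bp
  [174,186): 12 bp
  [186,191): 5 bp
  [191,205): 14 bp
  [205,206): 1 bp
  [206,217): 11 bp
  [217,221): 4 bp
  [221,228): 7 bp
  [228,232): 4 bp
  [232,249): 17 bp
  [249,253): 4 bp
  [253,261): 8 bp

[1,4,4,4,5,5,5,7,7,8,9,9,10,11,12,13,13,14,14,15,16,17,17,19,22]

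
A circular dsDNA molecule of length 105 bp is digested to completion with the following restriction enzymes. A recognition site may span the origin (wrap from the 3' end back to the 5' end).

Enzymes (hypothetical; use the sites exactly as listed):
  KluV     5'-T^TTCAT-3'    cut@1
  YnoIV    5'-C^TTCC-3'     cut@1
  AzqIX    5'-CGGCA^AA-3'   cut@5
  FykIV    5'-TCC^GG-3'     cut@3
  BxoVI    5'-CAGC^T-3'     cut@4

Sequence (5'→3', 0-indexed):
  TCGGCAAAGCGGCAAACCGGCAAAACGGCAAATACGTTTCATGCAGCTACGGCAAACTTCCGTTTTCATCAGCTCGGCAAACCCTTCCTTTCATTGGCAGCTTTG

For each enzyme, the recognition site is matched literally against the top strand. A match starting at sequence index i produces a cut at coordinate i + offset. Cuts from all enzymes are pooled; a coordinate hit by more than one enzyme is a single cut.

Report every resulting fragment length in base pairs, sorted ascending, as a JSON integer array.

Per-enzyme occurrences:
  KluV TTTCAT/1: at [36, 63, 88] ⇒ [37, 64, 89]
  YnoIV CTTCC/1: at [56, 83] ⇒ [57, 84]
  AzqIX CGGCAAA/5: at [1, 9, 17, 25, 49, 74] ⇒ [6, 14, 22, 30, 54, 79]
  FykIV (TCCGG, off=3): no sites
  BxoVI CAGCT/4: at [43, 69, 97] ⇒ [47, 73, 101]

All cut coordinates (distinct, sorted): [6, 14, 22, 30, 37, 47, 54, 57, 64, 73, 79, 84, 89, 101]

Fragment lengths:
  6→14: 8 bp
  14→22: 8 bp
  22→30: 8 bp
  30→37: 7 bp
  37→47: 10 bp
  47→54: 7 bp
  54→57: 3 bp
  57→64: 7 bp
  64→73: 9 bp
  73→79: 6 bp
  79→84: 5 bp
  84→89: 5 bp
  89→101: 12 bp
  101→6 (wrap): 105-101+6 = 10 bp

[3,5,5,6,7,7,7,8,8,8,9,10,10,12]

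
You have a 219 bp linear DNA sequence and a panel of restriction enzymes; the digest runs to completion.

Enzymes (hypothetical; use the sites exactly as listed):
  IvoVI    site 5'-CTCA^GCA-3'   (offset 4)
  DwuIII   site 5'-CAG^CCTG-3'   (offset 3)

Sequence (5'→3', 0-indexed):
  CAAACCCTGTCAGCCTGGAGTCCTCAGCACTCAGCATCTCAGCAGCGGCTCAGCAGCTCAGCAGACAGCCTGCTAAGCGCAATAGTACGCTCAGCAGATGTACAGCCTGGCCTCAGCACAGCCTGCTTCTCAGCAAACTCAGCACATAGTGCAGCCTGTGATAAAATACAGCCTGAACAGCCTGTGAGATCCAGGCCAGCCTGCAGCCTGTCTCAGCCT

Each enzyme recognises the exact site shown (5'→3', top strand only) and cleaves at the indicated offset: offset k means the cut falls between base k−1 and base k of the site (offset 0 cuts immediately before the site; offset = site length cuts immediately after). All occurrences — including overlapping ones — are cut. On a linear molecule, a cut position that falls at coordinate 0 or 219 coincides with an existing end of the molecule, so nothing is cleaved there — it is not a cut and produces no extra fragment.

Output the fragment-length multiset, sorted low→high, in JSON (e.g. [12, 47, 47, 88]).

[6,7,7,8,8,8,9,9,10,11,11,12,13,13,13,13,17,19,25]

Site scan:
  IvoVI CTCAGCA/4: at [22, 29, 37, 48, 56, 89, 111, 128, 137] ⇒ [26, 33, 41, 52, 60, 93, 115, 132, 141]
  DwuIII CAGCCTG/3: at [10, 65, 102, 118, 151, 168, 177, 196, 203] ⇒ [13, 68, 105, 121, 154, 171, 180, 199, 206]

Pooled cuts: [13, 26, 33, 41, 52, 60, 68, 93, 105, 115, 121, 132, 141, 154, 171, 180, 199, 206]

Fragments:
  [0,13): 13 bp
  [13,26): 13 bp
  [26,33): 7 bp
  [33,41): 8 bp
  [41,52): 11 bp
  [52,60): 8 bp
  [60,68): 8 bp
  [68,93): 25 bp
  [93,105): 12 bp
  [105,115): 10 bp
  [115,121): 6 bp
  [121,132): 11 bp
  [132,141): 9 bp
  [141,154): 13 bp
  [154,171): 17 bp
  [171,180): 9 bp
  [180,199): 19 bp
  [199,206): 7 bp
  [206,219): 13 bp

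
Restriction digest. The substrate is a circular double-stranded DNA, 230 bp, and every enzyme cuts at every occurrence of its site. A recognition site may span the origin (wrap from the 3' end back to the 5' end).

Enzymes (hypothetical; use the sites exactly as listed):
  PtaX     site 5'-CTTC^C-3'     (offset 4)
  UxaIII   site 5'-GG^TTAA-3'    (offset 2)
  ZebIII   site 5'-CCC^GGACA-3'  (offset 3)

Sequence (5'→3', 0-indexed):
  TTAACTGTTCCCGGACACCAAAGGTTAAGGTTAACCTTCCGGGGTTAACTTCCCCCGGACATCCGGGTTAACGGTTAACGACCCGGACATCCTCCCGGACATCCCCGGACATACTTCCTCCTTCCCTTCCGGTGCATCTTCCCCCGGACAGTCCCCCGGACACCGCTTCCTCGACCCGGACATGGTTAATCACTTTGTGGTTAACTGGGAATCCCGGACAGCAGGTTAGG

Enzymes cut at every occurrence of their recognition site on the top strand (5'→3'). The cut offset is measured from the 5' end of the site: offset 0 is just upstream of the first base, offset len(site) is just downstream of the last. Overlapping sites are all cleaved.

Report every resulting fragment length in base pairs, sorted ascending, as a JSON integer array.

Per-enzyme occurrences:
  PtaX (CTTCC, off=4): starts [35, 48, 113, 120, 125, 137, 165] → cuts [39, 52, 117, 124, 129, 141, 169]
  UxaIII (GGTTAA, off=2): starts [22, 28, 42, 65, 72, 183, 198, 228] → cuts [0, 24, 30, 44, 67, 74, 185, 200]
  ZebIII (CCCGGACA, off=3): starts [9, 53, 81, 93, 103, 142, 154, 174, 212] → cuts [12, 56, 84, 96, 106, 145, 157, 177, 215]

All cut coordinates (distinct, sorted): [0, 12, 24, 30, 39, 44, 52, 56, 67, 74, 84, 96, 106, 117, 124, 129, 141, 145, 157, 169, 177, 185, 200, 215]

Fragments:
  0→12: 12 bp
  12→24: 12 bp
  24→30: 6 bp
  30→39: 9 bp
  39→44: 5 bp
  44→52: 8 bp
  52→56: 4 bp
  56→67: 11 bp
  67→74: 7 bp
  74→84: 10 bp
  84→96: 12 bp
  96→106: 10 bp
  106→117: 11 bp
  117→124: 7 bp
  124→129: 5 bp
  129→141: 12 bp
  141→145: 4 bp
  145→157: 12 bp
  157→169: 12 bp
  169→177: 8 bp
  177→185: 8 bp
  185→200: 15 bp
  200→215: 15 bp
  215→0 (wrap): 230-215+0 = 15 bp

[4,4,5,5,6,7,7,8,8,8,9,10,10,11,11,12,12,12,12,12,12,15,15,15]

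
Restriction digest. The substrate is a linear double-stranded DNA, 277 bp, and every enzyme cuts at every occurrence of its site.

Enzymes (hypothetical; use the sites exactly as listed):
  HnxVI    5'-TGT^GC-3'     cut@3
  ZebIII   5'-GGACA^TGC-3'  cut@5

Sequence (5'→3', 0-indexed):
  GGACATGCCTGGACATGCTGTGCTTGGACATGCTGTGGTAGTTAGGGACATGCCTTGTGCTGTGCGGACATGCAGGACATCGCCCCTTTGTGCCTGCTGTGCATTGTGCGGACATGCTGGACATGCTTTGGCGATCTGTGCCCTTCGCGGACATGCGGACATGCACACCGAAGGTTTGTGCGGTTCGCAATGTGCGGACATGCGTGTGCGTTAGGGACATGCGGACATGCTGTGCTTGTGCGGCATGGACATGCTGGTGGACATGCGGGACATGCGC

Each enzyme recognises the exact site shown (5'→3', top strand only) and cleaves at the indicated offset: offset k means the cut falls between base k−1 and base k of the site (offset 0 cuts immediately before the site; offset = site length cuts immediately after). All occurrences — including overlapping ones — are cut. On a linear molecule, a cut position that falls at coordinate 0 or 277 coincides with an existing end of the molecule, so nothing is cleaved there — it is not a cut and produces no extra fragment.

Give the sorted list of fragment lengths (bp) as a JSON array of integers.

Scan for sites:
  HnxVI TGTGC/3: at [18, 55, 60, 88, 97, 104, 136, 176, 190, 204, 230, 236] ⇒ [21, 58, 63, 91, 100, 107, 139, 179, 193, 207, 233, 239]
  ZebIII GGACATGC/5: at [0, 10, 25, 45, 65, 109, 118, 148, 156, 195, 214, 222, 246, 258, 267] ⇒ [5, 15, 30, 50, 70, 114, 123, 153, 161, 200, 219, 227, 251, 263, 272]

All cut coordinates (distinct, sorted): [5, 15, 21, 30, 50, 58, 63, 70, 91, 100, 107, 114, 123, 139, 153, 161, 179, 193, 200, 207, 219, 227, 233, 239, 251, 263, 272]

Fragment lengths:
  [0,5): 5 bp
  [5,15): 10 bp
  [15,21): 6 bp
  [21,30): 9 bp
  [30,50): 20 bp
  [50,58): 8 bp
  [58,63): 5 bp
  [63,70): 7 bp
  [70,91): 21 bp
  [91,100): 9 bp
  [100,107): 7 bp
  [107,114): 7 bp
  [114,123): 9 bp
  [123,139): 16 bp
  [139,153): 14 bp
  [153,161): 8 bp
  [161,179): 18 bp
  [179,193): 14 bp
  [193,200): 7 bp
  [200,207): 7 bp
  [207,219): 12 bp
  [219,227): 8 bp
  [227,233): 6 bp
  [233,239): 6 bp
  [239,251): 12 bp
  [251,263): 12 bp
  [263,272): 9 bp
  [272,277): 5 bp

[5,5,5,6,6,6,7,7,7,7,7,8,8,8,9,9,9,9,10,12,12,12,14,14,16,18,20,21]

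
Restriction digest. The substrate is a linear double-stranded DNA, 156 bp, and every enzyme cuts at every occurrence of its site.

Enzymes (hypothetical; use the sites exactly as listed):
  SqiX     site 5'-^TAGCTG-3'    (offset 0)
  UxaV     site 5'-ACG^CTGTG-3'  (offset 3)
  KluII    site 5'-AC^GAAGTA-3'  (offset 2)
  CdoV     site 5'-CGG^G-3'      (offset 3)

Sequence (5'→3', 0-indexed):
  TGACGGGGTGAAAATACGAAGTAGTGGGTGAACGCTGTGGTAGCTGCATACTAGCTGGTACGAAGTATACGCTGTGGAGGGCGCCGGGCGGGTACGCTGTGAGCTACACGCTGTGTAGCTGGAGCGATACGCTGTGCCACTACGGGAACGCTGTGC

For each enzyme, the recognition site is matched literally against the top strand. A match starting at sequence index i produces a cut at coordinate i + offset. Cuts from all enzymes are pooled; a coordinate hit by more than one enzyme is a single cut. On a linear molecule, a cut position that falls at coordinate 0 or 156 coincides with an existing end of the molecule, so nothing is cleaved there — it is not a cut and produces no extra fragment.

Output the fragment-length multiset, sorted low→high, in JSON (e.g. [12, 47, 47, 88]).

Site scan:
  SqiX TAGCTG/0: at [40, 51, 115] ⇒ [40, 51, 115]
  UxaV ACGCTGTG/3: at [31, 68, 93, 107, 128, 147] ⇒ [34, 71, 96, 110, 131, 150]
  KluII ACGAAGTA/2: at [15, 59] ⇒ [17, 61]
  CdoV CGGG/3: at [3, 84, 88, 142] ⇒ [6, 87, 91, 145]

All cut coordinates (distinct, sorted): [6, 17, 34, 40, 51, 61, 71, 87, 91, 96, 110, 115, 131, 145, 150]

Fragment lengths:
  [0,6): 6 bp
  [6,17): 11 bp
  [17,34): 17 bp
  [34,40): 6 bp
  [40,51): 11 bp
  [51,61): 10 bp
  [61,71): 10 bp
  [71,87): 16 bp
  [87,91): 4 bp
  [91,96): 5 bp
  [96,110): 14 bp
  [110,115): 5 bp
  [115,131): 16 bp
  [131,145): 14 bp
  [145,150): 5 bp
  [150,156): 6 bp

[4,5,5,5,6,6,6,10,10,11,11,14,14,16,16,17]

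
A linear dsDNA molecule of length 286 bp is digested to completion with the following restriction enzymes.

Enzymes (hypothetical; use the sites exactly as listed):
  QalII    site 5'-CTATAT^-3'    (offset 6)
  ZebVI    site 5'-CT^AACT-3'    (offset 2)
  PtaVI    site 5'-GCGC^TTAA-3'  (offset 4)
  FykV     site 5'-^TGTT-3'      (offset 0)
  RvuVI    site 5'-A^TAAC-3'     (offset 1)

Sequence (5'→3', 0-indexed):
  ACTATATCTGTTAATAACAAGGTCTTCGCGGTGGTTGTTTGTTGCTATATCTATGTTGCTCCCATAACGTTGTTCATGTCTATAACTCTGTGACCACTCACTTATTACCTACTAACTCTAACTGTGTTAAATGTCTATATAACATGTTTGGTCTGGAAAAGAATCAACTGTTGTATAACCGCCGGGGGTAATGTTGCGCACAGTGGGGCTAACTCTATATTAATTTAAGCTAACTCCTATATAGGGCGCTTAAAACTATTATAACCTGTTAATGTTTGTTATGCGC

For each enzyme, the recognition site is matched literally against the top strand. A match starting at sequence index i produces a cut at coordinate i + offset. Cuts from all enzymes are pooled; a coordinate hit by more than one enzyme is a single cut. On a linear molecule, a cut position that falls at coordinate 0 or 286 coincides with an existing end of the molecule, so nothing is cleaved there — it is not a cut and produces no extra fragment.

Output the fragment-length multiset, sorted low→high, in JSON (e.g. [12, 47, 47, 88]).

[1,1,3,4,4,4,5,5,6,6,6,6,7,7,7,10,10,11,11,11,11,12,12,15,16,19,21,24,31]

Site scan:
  QalII (CTATAT, off=6): starts [1, 44, 134, 214, 236] → cuts [7, 50, 140, 220, 242]
  ZebVI (CTAACT, off=2): starts [111, 117, 208, 229] → cuts [113, 119, 210, 231]
  PtaVI (GCGCTTAA, off=4): starts [245] → cuts [249]
  FykV (TGTT, off=0): starts [8, 35, 39, 53, 70, 124, 144, 168, 191, 266, 272, 276] → cuts [8, 35, 39, 53, 70, 124, 144, 168, 191, 266, 272, 276]
  RvuVI (ATAAC, off=1): starts [13, 63, 81, 138, 174, 260] → cuts [14, 64, 82, 139, 175, 261]

Pooled cuts: [7, 8, 14, 35, 39, 50, 53, 64, 70, 82, 113, 119, 124, 139, 140, 144, 168, 175, 191, 210, 220, 231, 242, 249, 261, 266, 272, 276]

Fragments:
  [0,7): 7 bp
  [7,8): 1 bp
  [8,14): 6 bp
  [14,35): 21 bp
  [35,39): 4 bp
  [39,50): 11 bp
  [50,53): 3 bp
  [53,64): 11 bp
  [64,70): 6 bp
  [70,82): 12 bp
  [82,113): 31 bp
  [113,119): 6 bp
  [119,124): 5 bp
  [124,139): 15 bp
  [139,140): 1 bp
  [140,144): 4 bp
  [144,168): 24 bp
  [168,175): 7 bp
  [175,191): 16 bp
  [191,210): 19 bp
  [210,220): 10 bp
  [220,231): 11 bp
  [231,242): 11 bp
  [242,249): 7 bp
  [249,261): 12 bp
  [261,266): 5 bp
  [266,272): 6 bp
  [272,276): 4 bp
  [276,286): 10 bp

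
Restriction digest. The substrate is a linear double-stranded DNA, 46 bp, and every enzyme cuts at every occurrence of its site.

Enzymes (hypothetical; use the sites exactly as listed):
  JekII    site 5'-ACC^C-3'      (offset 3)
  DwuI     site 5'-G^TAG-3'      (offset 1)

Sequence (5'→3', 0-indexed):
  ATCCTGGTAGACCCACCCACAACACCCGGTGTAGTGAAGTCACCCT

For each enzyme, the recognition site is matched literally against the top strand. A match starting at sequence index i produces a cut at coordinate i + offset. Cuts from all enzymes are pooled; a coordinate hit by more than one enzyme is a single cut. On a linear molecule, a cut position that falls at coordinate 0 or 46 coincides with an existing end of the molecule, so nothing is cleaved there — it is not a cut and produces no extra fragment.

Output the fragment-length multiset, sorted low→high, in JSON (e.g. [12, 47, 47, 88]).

[2,4,5,6,7,9,13]

Per-enzyme occurrences:
  JekII (ACCC, off=3): starts [10, 14, 23, 41] → cuts [13, 17, 26, 44]
  DwuI (GTAG, off=1): starts [6, 30] → cuts [7, 31]

Pooled cuts: [7, 13, 17, 26, 31, 44]

Fragment lengths:
  [0,7): 7 bp
  [7,13): 6 bp
  [13,17): 4 bp
  [17,26): 9 bp
  [26,31): 5 bp
  [31,44): 13 bp
  [44,46): 2 bp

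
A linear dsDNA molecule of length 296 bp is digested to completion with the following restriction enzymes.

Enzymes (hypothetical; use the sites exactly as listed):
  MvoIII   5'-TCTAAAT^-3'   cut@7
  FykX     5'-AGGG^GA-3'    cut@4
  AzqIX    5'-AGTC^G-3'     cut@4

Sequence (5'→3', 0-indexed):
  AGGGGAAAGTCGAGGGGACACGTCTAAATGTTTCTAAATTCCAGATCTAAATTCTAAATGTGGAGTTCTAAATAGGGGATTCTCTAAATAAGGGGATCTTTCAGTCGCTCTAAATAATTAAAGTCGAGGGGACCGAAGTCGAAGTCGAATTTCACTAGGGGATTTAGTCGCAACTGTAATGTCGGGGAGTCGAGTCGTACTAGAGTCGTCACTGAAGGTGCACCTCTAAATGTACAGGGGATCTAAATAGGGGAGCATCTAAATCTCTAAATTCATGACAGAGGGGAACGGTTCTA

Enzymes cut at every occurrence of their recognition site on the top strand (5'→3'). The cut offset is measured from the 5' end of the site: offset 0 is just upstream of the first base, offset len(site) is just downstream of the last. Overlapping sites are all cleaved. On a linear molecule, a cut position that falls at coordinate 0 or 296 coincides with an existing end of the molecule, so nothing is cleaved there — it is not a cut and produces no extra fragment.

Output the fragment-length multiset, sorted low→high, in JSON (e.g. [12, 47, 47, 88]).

[4,4,4,5,5,5,5,6,7,7,8,8,9,9,9,10,10,10,11,11,12,12,12,13,13,13,14,14,22,24]

Site scan:
  MvoIII TCTAAAT/7: at [22, 32, 45, 52, 66, 82, 108, 224, 241, 257, 265] ⇒ [29, 39, 52, 59, 73, 89, 115, 231, 248, 264, 272]
  FykX AGGGGA/4: at [0, 12, 73, 90, 126, 156, 235, 248, 281] ⇒ [4, 16, 77, 94, 130, 160, 239, 252, 285]
  AzqIX AGTCG/4: at [7, 102, 121, 136, 142, 165, 187, 192, 203] ⇒ [11, 106, 125, 140, 146, 169, 191, 196, 207]

Pooled cuts: [4, 11, 16, 29, 39, 52, 59, 73, 77, 89, 94, 106, 115, 125, 130, 140, 146, 160, 169, 191, 196, 207, 231, 239, 248, 252, 264, 272, 285]

Fragment lengths:
  [0,4): 4 bp
  [4,11): 7 bp
  [11,16): 5 bp
  [16,29): 13 bp
  [29,39): 10 bp
  [39,52): 13 bp
  [52,59): 7 bp
  [59,73): 14 bp
  [73,77): 4 bp
  [77,89): 12 bp
  [89,94): 5 bp
  [94,106): 12 bp
  [106,115): 9 bp
  [115,125): 10 bp
  [125,130): 5 bp
  [130,140): 10 bp
  [140,146): 6 bp
  [146,160): 14 bp
  [160,169): 9 bp
  [169,191): 22 bp
  [191,196): 5 bp
  [196,207): 11 bp
  [207,231): 24 bp
  [231,239): 8 bp
  [239,248): 9 bp
  [248,252): 4 bp
  [252,264): 12 bp
  [264,272): 8 bp
  [272,285): 13 bp
  [285,296): 11 bp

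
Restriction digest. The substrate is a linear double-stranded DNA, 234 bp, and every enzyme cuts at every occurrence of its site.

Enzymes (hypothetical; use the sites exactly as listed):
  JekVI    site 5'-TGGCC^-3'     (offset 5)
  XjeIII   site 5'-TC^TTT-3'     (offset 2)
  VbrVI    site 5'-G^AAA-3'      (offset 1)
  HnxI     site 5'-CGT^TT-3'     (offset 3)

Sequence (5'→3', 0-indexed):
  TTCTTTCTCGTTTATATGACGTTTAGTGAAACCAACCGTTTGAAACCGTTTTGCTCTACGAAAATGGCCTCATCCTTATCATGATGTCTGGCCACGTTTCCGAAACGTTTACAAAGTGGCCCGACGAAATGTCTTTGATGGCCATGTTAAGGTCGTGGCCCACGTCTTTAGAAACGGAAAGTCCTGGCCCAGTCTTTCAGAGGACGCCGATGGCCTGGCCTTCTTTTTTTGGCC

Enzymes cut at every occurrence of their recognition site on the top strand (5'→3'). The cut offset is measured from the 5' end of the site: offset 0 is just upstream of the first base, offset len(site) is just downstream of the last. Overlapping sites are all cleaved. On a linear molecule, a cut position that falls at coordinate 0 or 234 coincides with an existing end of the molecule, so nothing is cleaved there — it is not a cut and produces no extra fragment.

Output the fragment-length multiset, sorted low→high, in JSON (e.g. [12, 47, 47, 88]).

Site scan:
  JekVI (TGGCC, off=5): starts [64, 88, 116, 138, 155, 184, 210, 215, 229] → cuts [69, 93, 121, 143, 160, 189, 215, 220] (position 234 is a terminus of the linear molecule — no cut)
  XjeIII (TCTTT, off=2): starts [1, 131, 164, 192, 221] → cuts [3, 133, 166, 194, 223]
  VbrVI (GAAA, off=1): starts [27, 41, 59, 101, 125, 170, 176] → cuts [28, 42, 60, 102, 126, 171, 177]
  HnxI (CGTTT, off=3): starts [8, 19, 36, 46, 94, 105] → cuts [11, 22, 39, 49, 97, 108]

Pooled cuts: [3, 11, 22, 28, 39, 42, 49, 60, 69, 93, 97, 102, 108, 121, 126, 133, 143, 160, 166, 171, 177, 189, 194, 215, 220, 223]

Fragments:
  [0,3): 3 bp
  [3,11): 8 bp
  [11,22): 11 bp
  [22,28): 6 bp
  [28,39): 11 bp
  [39,42): 3 bp
  [42,49): 7 bp
  [49,60): 11 bp
  [60,69): 9 bp
  [69,93): 24 bp
  [93,97): 4 bp
  [97,102): 5 bp
  [102,108): 6 bp
  [108,121): 13 bp
  [121,126): 5 bp
  [126,133): 7 bp
  [133,143): 10 bp
  [143,160): 17 bp
  [160,166): 6 bp
  [166,171): 5 bp
  [171,177): 6 bp
  [177,189): 12 bp
  [189,194): 5 bp
  [194,215): 21 bp
  [215,220): 5 bp
  [220,223): 3 bp
  [223,234): 11 bp

[3,3,3,4,5,5,5,5,5,6,6,6,6,7,7,8,9,10,11,11,11,11,12,13,17,21,24]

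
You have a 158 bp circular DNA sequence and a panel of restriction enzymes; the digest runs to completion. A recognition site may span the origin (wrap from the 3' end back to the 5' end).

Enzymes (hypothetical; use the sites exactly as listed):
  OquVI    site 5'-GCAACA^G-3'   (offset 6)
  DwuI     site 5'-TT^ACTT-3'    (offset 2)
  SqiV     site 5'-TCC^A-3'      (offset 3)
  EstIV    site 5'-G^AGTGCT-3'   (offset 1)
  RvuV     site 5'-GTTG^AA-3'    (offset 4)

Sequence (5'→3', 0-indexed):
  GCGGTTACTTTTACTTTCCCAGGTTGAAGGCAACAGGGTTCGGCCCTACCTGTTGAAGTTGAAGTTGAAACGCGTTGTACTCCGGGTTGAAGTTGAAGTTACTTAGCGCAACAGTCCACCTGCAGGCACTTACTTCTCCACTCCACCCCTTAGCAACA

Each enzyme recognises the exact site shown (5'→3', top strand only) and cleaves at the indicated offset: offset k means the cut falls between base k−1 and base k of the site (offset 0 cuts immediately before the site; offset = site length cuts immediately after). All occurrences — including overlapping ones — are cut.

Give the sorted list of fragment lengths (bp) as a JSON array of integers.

Scan for sites:
  OquVI (GCAACAG, off=6): starts [29, 107, 152] → cuts [0, 35, 113]
  DwuI (TTACTT, off=2): starts [4, 10, 98, 129] → cuts [6, 12, 100, 131]
  SqiV (TCCA, off=3): starts [114, 136, 141] → cuts [117, 139, 144]
  EstIV (GAGTGCT, off=1): no sites
  RvuV (GTTGAA, off=4): starts [22, 51, 57, 63, 85, 91] → cuts [26, 55, 61, 67, 89, 95]

Pooled cuts: [0, 6, 12, 26, 35, 55, 61, 67, 89, 95, 100, 113, 117, 131, 139, 144]

Fragment lengths:
  0→6: 6 bp
  6→12: 6 bp
  12→26: 14 bp
  26→35: 9 bp
  35→55: 20 bp
  55→61: 6 bp
  61→67: 6 bp
  67→89: 22 bp
  89→95: 6 bp
  95→100: 5 bp
  100→113: 13 bp
  113→117: 4 bp
  117→131: 14 bp
  131→139: 8 bp
  139→144: 5 bp
  144→0 (wrap): 158-144+0 = 14 bp

[4,5,5,6,6,6,6,6,8,9,13,14,14,14,20,22]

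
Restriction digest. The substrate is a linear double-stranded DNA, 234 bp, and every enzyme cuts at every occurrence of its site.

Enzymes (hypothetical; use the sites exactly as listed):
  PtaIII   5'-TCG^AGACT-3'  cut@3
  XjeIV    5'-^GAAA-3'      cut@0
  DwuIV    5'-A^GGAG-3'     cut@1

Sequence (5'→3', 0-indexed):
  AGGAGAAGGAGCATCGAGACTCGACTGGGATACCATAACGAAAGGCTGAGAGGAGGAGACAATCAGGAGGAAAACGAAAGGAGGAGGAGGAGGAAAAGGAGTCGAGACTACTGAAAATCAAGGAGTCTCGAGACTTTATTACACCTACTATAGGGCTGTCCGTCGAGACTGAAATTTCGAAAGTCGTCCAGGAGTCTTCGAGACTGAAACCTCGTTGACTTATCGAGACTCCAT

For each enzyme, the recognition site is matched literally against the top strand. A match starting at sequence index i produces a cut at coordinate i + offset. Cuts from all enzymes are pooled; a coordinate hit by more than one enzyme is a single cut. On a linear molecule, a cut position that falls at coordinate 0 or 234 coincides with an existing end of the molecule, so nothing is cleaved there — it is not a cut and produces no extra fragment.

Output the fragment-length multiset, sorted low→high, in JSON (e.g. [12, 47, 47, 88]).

Per-enzyme occurrences:
  PtaIII (TCGAGACT, off=3): starts [13, 101, 127, 162, 197, 222] → cuts [16, 104, 130, 165, 200, 225]
  XjeIV (GAAA, off=0): starts [39, 69, 75, 92, 112, 170, 178, 205] → cuts [39, 69, 75, 92, 112, 170, 178, 205]
  DwuIV (AGGAG, off=1): starts [0, 6, 50, 53, 64, 78, 81, 84, 87, 96, 120, 189] → cuts [1, 7, 51, 54, 65, 79, 82, 85, 88, 97, 121, 190]

Pooled cuts: [1, 7, 16, 39, 51, 54, 65, 69, 75, 79, 82, 85, 88, 92, 97, 104, 112, 121, 130, 165, 170, 178, 190, 200, 205, 225]

Fragment lengths:
  [0,1): 1 bp
  [1,7): 6 bp
  [7,16): 9 bp
  [16,39): 23 bp
  [39,51): 12 bp
  [51,54): 3 bp
  [54,65): 11 bp
  [65,69): 4 bp
  [69,75): 6 bp
  [75,79): 4 bp
  [79,82): 3 bp
  [82,85): 3 bp
  [85,88): 3 bp
  [88,92): 4 bp
  [92,97): 5 bp
  [97,104): 7 bp
  [104,112): 8 bp
  [112,121): 9 bp
  [121,130): 9 bp
  [130,165): 35 bp
  [165,170): 5 bp
  [170,178): 8 bp
  [178,190): 12 bp
  [190,200): 10 bp
  [200,205): 5 bp
  [205,225): 20 bp
  [225,234): 9 bp

[1,3,3,3,3,4,4,4,5,5,5,6,6,7,8,8,9,9,9,9,10,11,12,12,20,23,35]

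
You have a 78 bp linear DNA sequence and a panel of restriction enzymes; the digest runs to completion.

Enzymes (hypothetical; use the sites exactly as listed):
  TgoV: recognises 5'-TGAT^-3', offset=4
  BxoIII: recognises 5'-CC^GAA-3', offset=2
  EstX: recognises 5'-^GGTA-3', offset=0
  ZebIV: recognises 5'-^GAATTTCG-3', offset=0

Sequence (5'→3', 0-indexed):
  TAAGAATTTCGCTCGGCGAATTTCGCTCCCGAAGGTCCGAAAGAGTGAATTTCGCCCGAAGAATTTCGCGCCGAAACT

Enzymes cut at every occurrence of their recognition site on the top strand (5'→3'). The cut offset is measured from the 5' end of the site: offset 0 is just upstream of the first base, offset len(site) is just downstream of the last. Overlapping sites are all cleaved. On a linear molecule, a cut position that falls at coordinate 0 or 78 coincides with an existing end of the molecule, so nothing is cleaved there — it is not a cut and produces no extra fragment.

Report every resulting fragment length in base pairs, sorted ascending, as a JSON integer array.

Site scan:
  TgoV (TGAT, off=4): no sites
  BxoIII CCGAA/2: at [28, 36, 55, 70] ⇒ [30, 38, 57, 72]
  EstX (GGTA, off=0): no sites
  ZebIV GAATTTCG/0: at [3, 17, 46, 60] ⇒ [3, 17, 46, 60]

Pooled cuts: [3, 17, 30, 38, 46, 57, 60, 72]

Fragments:
  [0,3): 3 bp
  [3,17): 14 bp
  [17,30): 13 bp
  [30,38): 8 bp
  [38,46): 8 bp
  [46,57): 11 bp
  [57,60): 3 bp
  [60,72): 12 bp
  [72,78): 6 bp

[3,3,6,8,8,11,12,13,14]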